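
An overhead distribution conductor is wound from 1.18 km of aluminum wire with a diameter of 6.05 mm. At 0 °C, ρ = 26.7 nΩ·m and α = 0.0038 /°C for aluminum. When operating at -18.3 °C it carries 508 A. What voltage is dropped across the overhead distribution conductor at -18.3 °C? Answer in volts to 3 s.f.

518 V

ρ = 26.7 nΩ·m = 2.67×10^-8 Ω·m
A = π(d/2)² = π(3.0250e-03 m)² = 2.875e-05 m²
R₍0₎ = ρL/A = (2.67×10^-8)(1180)/(2.875e-05) = 1.096 Ω
R₍-18.3₎ = R₍0₎(1 + αΔT) = 1.096 × (1 + 0.0038×-18.3) = 1.02 Ω
V = IR = 508 × 1.02 = 518 V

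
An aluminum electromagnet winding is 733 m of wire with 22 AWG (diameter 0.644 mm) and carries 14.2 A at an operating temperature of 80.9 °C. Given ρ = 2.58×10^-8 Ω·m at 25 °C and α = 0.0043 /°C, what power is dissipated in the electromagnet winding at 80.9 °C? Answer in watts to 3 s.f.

A = π(0.644/2 mm)² = π(3.2200e-04 m)² = 3.257e-07 m²
R₍25₎ = ρL/A = (2.58×10^-8)(733)/(3.257e-07) = 58.06 Ω
R₍80.9₎ = R₍25₎(1 + αΔT) = 58.06 × (1 + 0.0043×55.9) = 72.01 Ω
P = I²R = (14.2)² × 72.01 = 14500 W

14500 W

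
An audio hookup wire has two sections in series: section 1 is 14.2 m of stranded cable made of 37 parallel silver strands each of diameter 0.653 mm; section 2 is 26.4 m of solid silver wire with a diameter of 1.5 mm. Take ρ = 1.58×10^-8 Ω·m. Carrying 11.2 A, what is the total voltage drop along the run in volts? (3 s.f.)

Section 1: A_strand = π(3.2650e-04)² = 3.349e-07 m²; R₁ = ρL/(N·A_s) = (1.58×10^-8)(14.2)/(37×3.349e-07) = 0.01811 Ω
Section 2: A = π(d/2)² = π(7.5000e-04 m)² = 1.767e-06 m²
R₂ = (1.58×10^-8)(26.4)/(1.767e-06) = 0.236 Ω
R = R₁ + R₂ = 0.2541 Ω
V = IR = 11.2 × 0.2541 = 2.85 V

2.85 V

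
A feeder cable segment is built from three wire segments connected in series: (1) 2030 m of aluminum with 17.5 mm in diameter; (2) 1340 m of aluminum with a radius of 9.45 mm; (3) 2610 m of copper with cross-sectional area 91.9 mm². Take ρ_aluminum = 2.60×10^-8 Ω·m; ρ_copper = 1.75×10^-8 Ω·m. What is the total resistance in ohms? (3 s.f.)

Seg 1: A = π(d/2)² = π(8.7500e-03 m)² = 2.405e-04 m²
R_1 = (2.60×10^-8)(2030)/(2.405e-04) = 0.2194 Ω
Seg 2: A = πr² = π(9.4500e-03 m)² = 2.806e-04 m²
R_2 = (2.60×10^-8)(1340)/(2.806e-04) = 0.1242 Ω
Seg 3: A = 91.9 mm² = 9.190e-05 m²
R_3 = (1.75×10^-8)(2610)/(9.190e-05) = 0.497 Ω
R_total = R_1 + R_2 + R_3 = 0.841 Ω

0.841 Ω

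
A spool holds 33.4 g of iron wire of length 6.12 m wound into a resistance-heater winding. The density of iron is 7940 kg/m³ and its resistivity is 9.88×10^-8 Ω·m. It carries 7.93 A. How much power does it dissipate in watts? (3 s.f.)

A = m/(density·L) = 0.0334/(7940×6.12) = 6.8734e-07 m²
R = ρL/A = (9.88×10^-8)(6.12)/(6.8734e-07) = 0.8797 Ω
P = I²R = (7.93)² × 0.8797 = 55.3 W

55.3 W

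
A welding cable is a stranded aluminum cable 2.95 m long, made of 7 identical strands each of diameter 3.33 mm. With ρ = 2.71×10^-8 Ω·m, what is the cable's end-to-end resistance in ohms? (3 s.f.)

0.00131 Ω

A_strand = π(1.6650e-03 m)² = 8.709e-06 m²
R_strand = ρL/A = (2.71×10^-8)(2.95)/(8.709e-06) = 0.009179 Ω
R_total = R_strand/N = 0.009179/7 = 0.00131 Ω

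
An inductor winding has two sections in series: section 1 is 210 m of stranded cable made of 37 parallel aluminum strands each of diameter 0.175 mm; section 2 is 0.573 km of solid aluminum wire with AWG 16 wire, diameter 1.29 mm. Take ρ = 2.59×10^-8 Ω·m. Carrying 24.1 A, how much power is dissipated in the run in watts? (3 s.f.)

10100 W

Section 1: A_strand = π(8.7500e-05)² = 2.405e-08 m²; R₁ = ρL/(N·A_s) = (2.59×10^-8)(210)/(37×2.405e-08) = 6.112 Ω
Section 2: A = π(1.29/2 mm)² = π(6.4500e-04 m)² = 1.307e-06 m²
R₂ = (2.59×10^-8)(573)/(1.307e-06) = 11.35 Ω
R = R₁ + R₂ = 17.47 Ω
P = I²R = (24.1)² × 17.47 = 10100 W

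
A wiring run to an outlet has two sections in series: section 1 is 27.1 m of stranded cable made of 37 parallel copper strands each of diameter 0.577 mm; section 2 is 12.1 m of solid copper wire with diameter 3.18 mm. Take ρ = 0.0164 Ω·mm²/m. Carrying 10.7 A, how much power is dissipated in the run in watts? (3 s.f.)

8.12 W

ρ = 0.0164 Ω·mm²/m = 1.64×10^-8 Ω·m
Section 1: A_strand = π(2.8850e-04)² = 2.615e-07 m²; R₁ = ρL/(N·A_s) = (1.64×10^-8)(27.1)/(37×2.615e-07) = 0.04594 Ω
Section 2: A = π(d/2)² = π(1.5900e-03 m)² = 7.942e-06 m²
R₂ = (1.64×10^-8)(12.1)/(7.942e-06) = 0.02499 Ω
R = R₁ + R₂ = 0.07092 Ω
P = I²R = (10.7)² × 0.07092 = 8.12 W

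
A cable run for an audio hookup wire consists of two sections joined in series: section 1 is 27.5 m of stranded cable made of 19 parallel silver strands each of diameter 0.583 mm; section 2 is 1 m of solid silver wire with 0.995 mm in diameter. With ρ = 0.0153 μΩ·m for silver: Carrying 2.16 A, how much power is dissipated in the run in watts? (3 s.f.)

ρ = 0.0153 μΩ·m = 1.53×10^-8 Ω·m
Section 1: A_strand = π(2.9150e-04)² = 2.669e-07 m²; R₁ = ρL/(N·A_s) = (1.53×10^-8)(27.5)/(19×2.669e-07) = 0.08296 Ω
Section 2: A = π(d/2)² = π(4.9750e-04 m)² = 7.776e-07 m²
R₂ = (1.53×10^-8)(1)/(7.776e-07) = 0.01968 Ω
R = R₁ + R₂ = 0.1026 Ω
P = I²R = (2.16)² × 0.1026 = 0.479 W

0.479 W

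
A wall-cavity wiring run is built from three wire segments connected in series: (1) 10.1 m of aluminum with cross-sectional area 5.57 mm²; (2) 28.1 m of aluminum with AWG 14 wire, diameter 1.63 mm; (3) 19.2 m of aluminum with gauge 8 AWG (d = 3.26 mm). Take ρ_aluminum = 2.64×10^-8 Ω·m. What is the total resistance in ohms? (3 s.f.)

Seg 1: A = 5.57 mm² = 5.570e-06 m²
R_1 = (2.64×10^-8)(10.1)/(5.570e-06) = 0.04787 Ω
Seg 2: A = π(1.63/2 mm)² = π(8.1500e-04 m)² = 2.087e-06 m²
R_2 = (2.64×10^-8)(28.1)/(2.087e-06) = 0.3555 Ω
Seg 3: A = π(3.26/2 mm)² = π(1.6300e-03 m)² = 8.347e-06 m²
R_3 = (2.64×10^-8)(19.2)/(8.347e-06) = 0.06073 Ω
R_total = R_1 + R_2 + R_3 = 0.464 Ω

0.464 Ω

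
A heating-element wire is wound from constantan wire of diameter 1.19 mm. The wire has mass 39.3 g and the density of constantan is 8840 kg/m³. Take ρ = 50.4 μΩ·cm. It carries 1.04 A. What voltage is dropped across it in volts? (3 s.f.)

1.88 V

ρ = 50.4 μΩ·cm = 5.04×10^-7 Ω·m
A = π(d/2)² = π(5.9500e-04 m)² = 1.1122e-06 m²
L = m/(density·A) = 0.0393/(8840×1.1122e-06) = 3.997 m
R = ρL/A = (5.04×10^-7)(3.997)/(1.1122e-06) = 1.811 Ω
V = IR = 1.04 × 1.811 = 1.88 V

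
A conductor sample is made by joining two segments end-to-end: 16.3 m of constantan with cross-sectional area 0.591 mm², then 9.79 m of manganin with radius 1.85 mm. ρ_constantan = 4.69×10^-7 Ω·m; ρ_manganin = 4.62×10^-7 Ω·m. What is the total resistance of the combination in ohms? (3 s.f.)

13.4 Ω

Segment 1: A = 0.591 mm² = 5.910e-07 m²
R₁ = ρL/A = (4.69×10^-7)(16.3)/(5.910e-07) = 12.94 Ω
Segment 2: A = πr² = π(1.8500e-03 m)² = 1.075e-05 m²
R₂ = (4.62×10^-7)(9.79)/(1.075e-05) = 0.4207 Ω
R = R₁ + R₂ = 13.4 Ω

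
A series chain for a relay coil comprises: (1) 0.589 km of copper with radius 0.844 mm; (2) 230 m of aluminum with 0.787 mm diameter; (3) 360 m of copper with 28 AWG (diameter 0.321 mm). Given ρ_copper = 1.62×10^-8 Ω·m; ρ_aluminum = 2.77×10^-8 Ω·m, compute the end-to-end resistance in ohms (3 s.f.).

Seg 1: A = πr² = π(8.4400e-04 m)² = 2.238e-06 m²
R_1 = (1.62×10^-8)(589)/(2.238e-06) = 4.264 Ω
Seg 2: A = π(d/2)² = π(3.9350e-04 m)² = 4.865e-07 m²
R_2 = (2.77×10^-8)(230)/(4.865e-07) = 13.1 Ω
Seg 3: A = π(0.321/2 mm)² = π(1.6050e-04 m)² = 8.093e-08 m²
R_3 = (1.62×10^-8)(360)/(8.093e-08) = 72.06 Ω
R_total = R_1 + R_2 + R_3 = 89.4 Ω

89.4 Ω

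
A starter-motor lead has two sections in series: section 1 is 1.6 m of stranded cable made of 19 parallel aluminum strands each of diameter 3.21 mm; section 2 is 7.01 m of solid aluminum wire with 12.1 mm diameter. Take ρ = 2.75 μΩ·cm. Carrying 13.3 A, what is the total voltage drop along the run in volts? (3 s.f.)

ρ = 2.75 μΩ·cm = 2.75×10^-8 Ω·m
Section 1: A_strand = π(1.6050e-03)² = 8.093e-06 m²; R₁ = ρL/(N·A_s) = (2.75×10^-8)(1.6)/(19×8.093e-06) = 2.862×10^-4 Ω
Section 2: A = π(d/2)² = π(6.0500e-03 m)² = 1.150e-04 m²
R₂ = (2.75×10^-8)(7.01)/(1.150e-04) = 0.001676 Ω
R = R₁ + R₂ = 0.001963 Ω
V = IR = 13.3 × 0.001963 = 0.0261 V

0.0261 V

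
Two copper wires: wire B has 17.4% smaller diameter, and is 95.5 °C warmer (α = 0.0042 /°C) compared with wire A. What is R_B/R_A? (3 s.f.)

R ∝ ρL/d² with ρ ∝ (1+αΔT), so R_B/R_A = (1 − 17.4/100)⁻² × (1 + 0.0042×95.5)
= 1.466 × 1.401 = 2.05

2.05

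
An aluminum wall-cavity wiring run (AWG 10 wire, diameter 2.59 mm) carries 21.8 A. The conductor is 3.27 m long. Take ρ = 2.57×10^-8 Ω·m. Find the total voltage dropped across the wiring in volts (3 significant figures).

0.348 V

A = π(2.59/2 mm)² = π(1.2950e-03 m)² = 5.269e-06 m²
R = ρL/A = (2.57×10^-8)(3.27)/(5.269e-06) = 0.01595 Ω
V = IR = 21.8 × 0.01595 = 0.348 V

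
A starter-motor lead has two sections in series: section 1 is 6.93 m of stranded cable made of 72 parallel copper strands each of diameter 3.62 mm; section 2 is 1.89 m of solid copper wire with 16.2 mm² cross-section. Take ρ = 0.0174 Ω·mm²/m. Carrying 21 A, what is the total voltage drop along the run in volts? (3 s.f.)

ρ = 0.0174 Ω·mm²/m = 1.74×10^-8 Ω·m
Section 1: A_strand = π(1.8100e-03)² = 1.029e-05 m²; R₁ = ρL/(N·A_s) = (1.74×10^-8)(6.93)/(72×1.029e-05) = 1.627×10^-4 Ω
Section 2: A = 16.2 mm² = 1.620e-05 m²
R₂ = (1.74×10^-8)(1.89)/(1.620e-05) = 0.00203 Ω
R = R₁ + R₂ = 0.002193 Ω
V = IR = 21 × 0.002193 = 0.0460 V

0.0460 V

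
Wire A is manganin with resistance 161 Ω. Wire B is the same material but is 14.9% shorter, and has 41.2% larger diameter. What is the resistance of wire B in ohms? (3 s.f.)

R ∝ L/d², so R_B/R_A = (1 − 14.9/100) × (1 + 41.2/100)⁻²
= 0.851 × 0.5016 = 0.4268
R_B = 0.4268 × 161 = 68.7 Ω

68.7 Ω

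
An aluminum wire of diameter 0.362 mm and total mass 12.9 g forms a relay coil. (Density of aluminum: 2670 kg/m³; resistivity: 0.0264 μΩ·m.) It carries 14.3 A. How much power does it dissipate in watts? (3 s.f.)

ρ = 0.0264 μΩ·m = 2.64×10^-8 Ω·m
A = π(d/2)² = π(1.8100e-04 m)² = 1.0292e-07 m²
L = m/(density·A) = 0.0129/(2670×1.0292e-07) = 46.94 m
R = ρL/A = (2.64×10^-8)(46.94)/(1.0292e-07) = 12.04 Ω
P = I²R = (14.3)² × 12.04 = 2460 W

2460 W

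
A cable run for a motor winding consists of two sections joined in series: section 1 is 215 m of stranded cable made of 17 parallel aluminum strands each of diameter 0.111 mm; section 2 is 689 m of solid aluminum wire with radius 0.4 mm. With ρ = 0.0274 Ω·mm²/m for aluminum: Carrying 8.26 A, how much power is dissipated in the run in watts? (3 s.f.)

5010 W

ρ = 0.0274 Ω·mm²/m = 2.74×10^-8 Ω·m
Section 1: A_strand = π(5.5500e-05)² = 9.677e-09 m²; R₁ = ρL/(N·A_s) = (2.74×10^-8)(215)/(17×9.677e-09) = 35.81 Ω
Section 2: A = πr² = π(4.0000e-04 m)² = 5.027e-07 m²
R₂ = (2.74×10^-8)(689)/(5.027e-07) = 37.56 Ω
R = R₁ + R₂ = 73.37 Ω
P = I²R = (8.26)² × 73.37 = 5010 W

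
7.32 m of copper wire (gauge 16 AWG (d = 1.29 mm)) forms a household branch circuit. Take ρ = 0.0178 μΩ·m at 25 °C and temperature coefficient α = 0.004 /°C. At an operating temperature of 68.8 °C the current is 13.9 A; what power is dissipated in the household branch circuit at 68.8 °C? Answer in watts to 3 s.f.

22.6 W

ρ = 0.0178 μΩ·m = 1.78×10^-8 Ω·m
A = π(1.29/2 mm)² = π(6.4500e-04 m)² = 1.307e-06 m²
R₍25₎ = ρL/A = (1.78×10^-8)(7.32)/(1.307e-06) = 0.09969 Ω
R₍68.8₎ = R₍25₎(1 + αΔT) = 0.09969 × (1 + 0.004×43.8) = 0.1172 Ω
P = I²R = (13.9)² × 0.1172 = 22.6 W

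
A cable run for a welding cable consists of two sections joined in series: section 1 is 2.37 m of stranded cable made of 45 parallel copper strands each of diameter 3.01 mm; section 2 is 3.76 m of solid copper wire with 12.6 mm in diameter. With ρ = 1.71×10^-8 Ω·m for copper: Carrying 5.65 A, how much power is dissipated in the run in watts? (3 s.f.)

Section 1: A_strand = π(1.5050e-03)² = 7.116e-06 m²; R₁ = ρL/(N·A_s) = (1.71×10^-8)(2.37)/(45×7.116e-06) = 1.266×10^-4 Ω
Section 2: A = π(d/2)² = π(6.3000e-03 m)² = 1.247e-04 m²
R₂ = (1.71×10^-8)(3.76)/(1.247e-04) = 5.156×10^-4 Ω
R = R₁ + R₂ = 6.422×10^-4 Ω
P = I²R = (5.65)² × 6.422×10^-4 = 0.0205 W

0.0205 W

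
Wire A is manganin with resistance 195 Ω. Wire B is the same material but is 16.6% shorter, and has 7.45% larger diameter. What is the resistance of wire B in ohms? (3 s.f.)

R ∝ L/d², so R_B/R_A = (1 − 16.6/100) × (1 + 7.45/100)⁻²
= 0.834 × 0.8661 = 0.7224
R_B = 0.7224 × 195 = 141 Ω

141 Ω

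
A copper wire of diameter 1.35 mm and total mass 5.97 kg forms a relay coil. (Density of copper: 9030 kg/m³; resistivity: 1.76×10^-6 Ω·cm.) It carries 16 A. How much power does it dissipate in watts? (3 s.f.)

1450 W

ρ = 1.76×10^-6 Ω·cm = 1.76×10^-8 Ω·m
A = π(d/2)² = π(6.7500e-04 m)² = 1.4314e-06 m²
L = m/(density·A) = 5.97/(9030×1.4314e-06) = 461.9 m
R = ρL/A = (1.76×10^-8)(461.9)/(1.4314e-06) = 5.679 Ω
P = I²R = (16)² × 5.679 = 1450 W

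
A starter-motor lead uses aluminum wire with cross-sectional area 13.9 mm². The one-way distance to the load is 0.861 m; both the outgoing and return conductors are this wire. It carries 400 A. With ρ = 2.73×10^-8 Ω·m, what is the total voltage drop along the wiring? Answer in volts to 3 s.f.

A = 13.9 mm² = 1.390e-05 m²
Total conductor length (both ways) L = 2 × 0.861 = 1.722 m
R = ρL/A = (2.73×10^-8)(1.722)/(1.390e-05) = 0.003382 Ω
V = IR = 400 × 0.003382 = 1.35 V

1.35 V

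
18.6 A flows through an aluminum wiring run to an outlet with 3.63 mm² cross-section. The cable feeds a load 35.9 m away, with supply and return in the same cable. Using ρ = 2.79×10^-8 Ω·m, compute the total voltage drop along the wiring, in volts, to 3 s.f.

10.3 V

A = 3.63 mm² = 3.630e-06 m²
Total conductor length (both ways) L = 2 × 35.9 = 71.8 m
R = ρL/A = (2.79×10^-8)(71.8)/(3.630e-06) = 0.5519 Ω
V = IR = 18.6 × 0.5519 = 10.3 V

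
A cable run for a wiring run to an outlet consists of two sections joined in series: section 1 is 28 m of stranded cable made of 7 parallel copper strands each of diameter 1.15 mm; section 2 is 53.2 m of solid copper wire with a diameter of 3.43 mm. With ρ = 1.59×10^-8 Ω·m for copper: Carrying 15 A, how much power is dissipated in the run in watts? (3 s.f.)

Section 1: A_strand = π(5.7500e-04)² = 1.039e-06 m²; R₁ = ρL/(N·A_s) = (1.59×10^-8)(28)/(7×1.039e-06) = 0.06123 Ω
Section 2: A = π(d/2)² = π(1.7150e-03 m)² = 9.240e-06 m²
R₂ = (1.59×10^-8)(53.2)/(9.240e-06) = 0.09154 Ω
R = R₁ + R₂ = 0.1528 Ω
P = I²R = (15)² × 0.1528 = 34.4 W

34.4 W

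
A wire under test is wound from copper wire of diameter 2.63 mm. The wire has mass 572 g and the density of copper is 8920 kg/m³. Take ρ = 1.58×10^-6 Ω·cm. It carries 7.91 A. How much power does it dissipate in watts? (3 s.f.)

2.15 W

ρ = 1.58×10^-6 Ω·cm = 1.58×10^-8 Ω·m
A = π(d/2)² = π(1.3150e-03 m)² = 5.4325e-06 m²
L = m/(density·A) = 0.572/(8920×5.4325e-06) = 11.8 m
R = ρL/A = (1.58×10^-8)(11.8)/(5.4325e-06) = 0.03433 Ω
P = I²R = (7.91)² × 0.03433 = 2.15 W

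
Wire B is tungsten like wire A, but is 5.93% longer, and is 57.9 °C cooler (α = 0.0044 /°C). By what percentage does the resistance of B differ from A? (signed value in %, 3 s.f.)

R ∝ ρL/d² with ρ ∝ (1+αΔT), so R_B/R_A = (1 + 5.93/100) × (1 − 0.0044×57.9)
= 1.059 × 0.7452 = 0.7894
(R_B − R_A)/R_A = 0.7894 − 1 = -21.1%

-21.1%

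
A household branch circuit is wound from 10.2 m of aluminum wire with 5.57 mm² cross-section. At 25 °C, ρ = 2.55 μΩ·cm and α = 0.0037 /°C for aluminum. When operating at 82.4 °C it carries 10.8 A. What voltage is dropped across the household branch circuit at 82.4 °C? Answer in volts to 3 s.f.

0.611 V

ρ = 2.55 μΩ·cm = 2.55×10^-8 Ω·m
A = 5.57 mm² = 5.570e-06 m²
R₍25₎ = ρL/A = (2.55×10^-8)(10.2)/(5.570e-06) = 0.0467 Ω
R₍82.4₎ = R₍25₎(1 + αΔT) = 0.0467 × (1 + 0.0037×57.4) = 0.05661 Ω
V = IR = 10.8 × 0.05661 = 0.611 V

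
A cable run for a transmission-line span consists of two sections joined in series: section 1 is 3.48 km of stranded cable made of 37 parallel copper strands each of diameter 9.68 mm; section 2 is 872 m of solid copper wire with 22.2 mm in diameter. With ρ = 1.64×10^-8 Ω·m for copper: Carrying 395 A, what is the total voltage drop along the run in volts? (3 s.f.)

22.9 V

Section 1: A_strand = π(4.8400e-03)² = 7.359e-05 m²; R₁ = ρL/(N·A_s) = (1.64×10^-8)(3480)/(37×7.359e-05) = 0.02096 Ω
Section 2: A = π(d/2)² = π(1.1100e-02 m)² = 3.871e-04 m²
R₂ = (1.64×10^-8)(872)/(3.871e-04) = 0.03695 Ω
R = R₁ + R₂ = 0.05791 Ω
V = IR = 395 × 0.05791 = 22.9 V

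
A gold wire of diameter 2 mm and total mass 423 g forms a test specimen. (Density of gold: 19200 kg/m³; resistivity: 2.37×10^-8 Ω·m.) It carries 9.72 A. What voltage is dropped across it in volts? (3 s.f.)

A = π(d/2)² = π(1.0000e-03 m)² = 3.1416e-06 m²
L = m/(density·A) = 0.423/(19200×3.1416e-06) = 7.013 m
R = ρL/A = (2.37×10^-8)(7.013)/(3.1416e-06) = 0.0529 Ω
V = IR = 9.72 × 0.0529 = 0.514 V

0.514 V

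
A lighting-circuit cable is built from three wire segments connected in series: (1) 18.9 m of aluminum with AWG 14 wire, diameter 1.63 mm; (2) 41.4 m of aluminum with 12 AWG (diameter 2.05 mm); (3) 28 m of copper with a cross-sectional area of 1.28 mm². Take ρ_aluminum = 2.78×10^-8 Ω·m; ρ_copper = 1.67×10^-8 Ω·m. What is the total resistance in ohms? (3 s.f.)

Seg 1: A = π(1.63/2 mm)² = π(8.1500e-04 m)² = 2.087e-06 m²
R_1 = (2.78×10^-8)(18.9)/(2.087e-06) = 0.2518 Ω
Seg 2: A = π(2.05/2 mm)² = π(1.0250e-03 m)² = 3.301e-06 m²
R_2 = (2.78×10^-8)(41.4)/(3.301e-06) = 0.3487 Ω
Seg 3: A = 1.28 mm² = 1.280e-06 m²
R_3 = (1.67×10^-8)(28)/(1.280e-06) = 0.3653 Ω
R_total = R_1 + R_2 + R_3 = 0.966 Ω

0.966 Ω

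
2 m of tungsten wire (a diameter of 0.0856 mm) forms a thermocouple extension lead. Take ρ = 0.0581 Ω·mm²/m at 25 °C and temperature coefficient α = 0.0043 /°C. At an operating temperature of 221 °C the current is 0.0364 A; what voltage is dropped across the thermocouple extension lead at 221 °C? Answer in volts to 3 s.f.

ρ = 0.0581 Ω·mm²/m = 5.81×10^-8 Ω·m
A = π(d/2)² = π(4.2800e-05 m)² = 5.755e-09 m²
R₍25₎ = ρL/A = (5.81×10^-8)(2)/(5.755e-09) = 20.19 Ω
R₍221₎ = R₍25₎(1 + αΔT) = 20.19 × (1 + 0.0043×196) = 37.21 Ω
V = IR = 0.0364 × 37.21 = 1.35 V

1.35 V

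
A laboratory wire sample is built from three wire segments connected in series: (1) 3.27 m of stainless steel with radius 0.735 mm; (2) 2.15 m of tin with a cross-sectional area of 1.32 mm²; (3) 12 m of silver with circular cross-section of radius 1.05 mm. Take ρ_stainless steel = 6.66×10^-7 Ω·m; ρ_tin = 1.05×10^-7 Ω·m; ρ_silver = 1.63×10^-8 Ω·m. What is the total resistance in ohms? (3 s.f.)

Seg 1: A = πr² = π(7.3500e-04 m)² = 1.697e-06 m²
R_1 = (6.66×10^-7)(3.27)/(1.697e-06) = 1.283 Ω
Seg 2: A = 1.32 mm² = 1.320e-06 m²
R_2 = (1.05×10^-7)(2.15)/(1.320e-06) = 0.171 Ω
Seg 3: A = πr² = π(1.0500e-03 m)² = 3.464e-06 m²
R_3 = (1.63×10^-8)(12)/(3.464e-06) = 0.05647 Ω
R_total = R_1 + R_2 + R_3 = 1.51 Ω

1.51 Ω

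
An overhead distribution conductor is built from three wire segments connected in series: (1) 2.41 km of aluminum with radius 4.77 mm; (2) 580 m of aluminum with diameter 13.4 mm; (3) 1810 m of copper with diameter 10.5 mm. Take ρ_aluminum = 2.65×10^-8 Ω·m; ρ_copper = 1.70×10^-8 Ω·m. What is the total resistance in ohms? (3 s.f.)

Seg 1: A = πr² = π(4.7700e-03 m)² = 7.148e-05 m²
R_1 = (2.65×10^-8)(2410)/(7.148e-05) = 0.8935 Ω
Seg 2: A = π(d/2)² = π(6.7000e-03 m)² = 1.410e-04 m²
R_2 = (2.65×10^-8)(580)/(1.410e-04) = 0.109 Ω
Seg 3: A = π(d/2)² = π(5.2500e-03 m)² = 8.659e-05 m²
R_3 = (1.70×10^-8)(1810)/(8.659e-05) = 0.3554 Ω
R_total = R_1 + R_2 + R_3 = 1.36 Ω

1.36 Ω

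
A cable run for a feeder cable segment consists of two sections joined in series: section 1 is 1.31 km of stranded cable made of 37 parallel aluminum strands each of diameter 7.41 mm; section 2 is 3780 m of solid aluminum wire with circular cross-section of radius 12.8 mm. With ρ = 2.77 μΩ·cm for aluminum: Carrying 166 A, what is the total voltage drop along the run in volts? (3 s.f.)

ρ = 2.77 μΩ·cm = 2.77×10^-8 Ω·m
Section 1: A_strand = π(3.7050e-03)² = 4.312e-05 m²; R₁ = ρL/(N·A_s) = (2.77×10^-8)(1310)/(37×4.312e-05) = 0.02274 Ω
Section 2: A = πr² = π(1.2800e-02 m)² = 5.147e-04 m²
R₂ = (2.77×10^-8)(3780)/(5.147e-04) = 0.2034 Ω
R = R₁ + R₂ = 0.2262 Ω
V = IR = 166 × 0.2262 = 37.5 V

37.5 V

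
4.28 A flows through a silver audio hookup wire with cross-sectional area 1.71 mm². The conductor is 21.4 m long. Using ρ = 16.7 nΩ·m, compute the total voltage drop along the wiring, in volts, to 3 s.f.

0.894 V

ρ = 16.7 nΩ·m = 1.67×10^-8 Ω·m
A = 1.71 mm² = 1.710e-06 m²
R = ρL/A = (1.67×10^-8)(21.4)/(1.710e-06) = 0.209 Ω
V = IR = 4.28 × 0.209 = 0.894 V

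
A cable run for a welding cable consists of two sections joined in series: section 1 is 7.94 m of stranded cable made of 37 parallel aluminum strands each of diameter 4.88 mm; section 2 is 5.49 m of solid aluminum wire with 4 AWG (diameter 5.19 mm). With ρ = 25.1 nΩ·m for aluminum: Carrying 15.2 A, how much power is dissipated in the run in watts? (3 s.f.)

ρ = 25.1 nΩ·m = 2.51×10^-8 Ω·m
Section 1: A_strand = π(2.4400e-03)² = 1.870e-05 m²; R₁ = ρL/(N·A_s) = (2.51×10^-8)(7.94)/(37×1.870e-05) = 2.880×10^-4 Ω
Section 2: A = π(5.19/2 mm)² = π(2.5950e-03 m)² = 2.116e-05 m²
R₂ = (2.51×10^-8)(5.49)/(2.116e-05) = 0.006514 Ω
R = R₁ + R₂ = 0.006802 Ω
P = I²R = (15.2)² × 0.006802 = 1.57 W

1.57 W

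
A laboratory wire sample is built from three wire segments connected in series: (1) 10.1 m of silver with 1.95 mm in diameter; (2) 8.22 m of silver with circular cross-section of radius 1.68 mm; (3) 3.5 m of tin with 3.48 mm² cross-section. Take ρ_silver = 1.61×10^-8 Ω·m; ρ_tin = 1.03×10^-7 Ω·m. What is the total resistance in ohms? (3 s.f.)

Seg 1: A = π(d/2)² = π(9.7500e-04 m)² = 2.986e-06 m²
R_1 = (1.61×10^-8)(10.1)/(2.986e-06) = 0.05445 Ω
Seg 2: A = πr² = π(1.6800e-03 m)² = 8.867e-06 m²
R_2 = (1.61×10^-8)(8.22)/(8.867e-06) = 0.01493 Ω
Seg 3: A = 3.48 mm² = 3.480e-06 m²
R_3 = (1.03×10^-7)(3.5)/(3.480e-06) = 0.1036 Ω
R_total = R_1 + R_2 + R_3 = 0.173 Ω

0.173 Ω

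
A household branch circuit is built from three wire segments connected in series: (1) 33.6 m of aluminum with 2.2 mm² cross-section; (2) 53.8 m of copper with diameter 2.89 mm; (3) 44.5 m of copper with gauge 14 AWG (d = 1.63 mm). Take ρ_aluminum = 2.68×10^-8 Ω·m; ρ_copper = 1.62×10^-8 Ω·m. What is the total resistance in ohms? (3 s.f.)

Seg 1: A = 2.2 mm² = 2.200e-06 m²
R_1 = (2.68×10^-8)(33.6)/(2.200e-06) = 0.4093 Ω
Seg 2: A = π(d/2)² = π(1.4450e-03 m)² = 6.560e-06 m²
R_2 = (1.62×10^-8)(53.8)/(6.560e-06) = 0.1329 Ω
Seg 3: A = π(1.63/2 mm)² = π(8.1500e-04 m)² = 2.087e-06 m²
R_3 = (1.62×10^-8)(44.5)/(2.087e-06) = 0.3455 Ω
R_total = R_1 + R_2 + R_3 = 0.888 Ω

0.888 Ω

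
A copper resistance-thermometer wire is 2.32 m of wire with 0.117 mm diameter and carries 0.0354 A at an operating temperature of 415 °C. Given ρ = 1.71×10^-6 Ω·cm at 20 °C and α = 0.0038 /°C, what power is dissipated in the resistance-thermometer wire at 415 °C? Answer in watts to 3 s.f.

0.0116 W

ρ = 1.71×10^-6 Ω·cm = 1.71×10^-8 Ω·m
A = π(d/2)² = π(5.8500e-05 m)² = 1.075e-08 m²
R₍20₎ = ρL/A = (1.71×10^-8)(2.32)/(1.075e-08) = 3.69 Ω
R₍415₎ = R₍20₎(1 + αΔT) = 3.69 × (1 + 0.0038×395) = 9.229 Ω
P = I²R = (0.0354)² × 9.229 = 0.0116 W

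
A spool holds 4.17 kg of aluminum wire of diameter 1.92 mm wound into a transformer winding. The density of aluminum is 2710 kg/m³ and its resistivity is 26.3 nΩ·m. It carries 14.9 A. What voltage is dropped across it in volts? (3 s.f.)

ρ = 26.3 nΩ·m = 2.63×10^-8 Ω·m
A = π(d/2)² = π(9.6000e-04 m)² = 2.8953e-06 m²
L = m/(density·A) = 4.17/(2710×2.8953e-06) = 531.5 m
R = ρL/A = (2.63×10^-8)(531.5)/(2.8953e-06) = 4.828 Ω
V = IR = 14.9 × 4.828 = 71.9 V

71.9 V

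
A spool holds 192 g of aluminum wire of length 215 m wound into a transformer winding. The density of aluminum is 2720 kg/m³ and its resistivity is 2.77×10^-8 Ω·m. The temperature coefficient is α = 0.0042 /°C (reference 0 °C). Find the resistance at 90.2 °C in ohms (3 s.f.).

A = m/(density·L) = 0.192/(2720×215) = 3.2832e-07 m²
R = ρL/A = (2.77×10^-8)(215)/(3.2832e-07) = 18.14 Ω
R(90.2 °C) = 18.14 × (1 + 0.0042×90.2) = 25.0 Ω

25.0 Ω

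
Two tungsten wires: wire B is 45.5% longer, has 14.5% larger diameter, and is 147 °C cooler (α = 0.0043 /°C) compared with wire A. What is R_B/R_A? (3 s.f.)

R ∝ ρL/d² with ρ ∝ (1+αΔT), so R_B/R_A = (1 + 45.5/100) × (1 + 14.5/100)⁻² × (1 − 0.0043×147)
= 1.455 × 0.7628 × 0.3679 = 0.408

0.408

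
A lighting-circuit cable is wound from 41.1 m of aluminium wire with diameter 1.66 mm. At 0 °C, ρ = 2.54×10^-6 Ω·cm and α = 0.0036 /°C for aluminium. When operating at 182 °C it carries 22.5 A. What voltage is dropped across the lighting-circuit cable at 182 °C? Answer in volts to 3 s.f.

ρ = 2.54×10^-6 Ω·cm = 2.54×10^-8 Ω·m
A = π(d/2)² = π(8.3000e-04 m)² = 2.164e-06 m²
R₍0₎ = ρL/A = (2.54×10^-8)(41.1)/(2.164e-06) = 0.4824 Ω
R₍182₎ = R₍0₎(1 + αΔT) = 0.4824 × (1 + 0.0036×182) = 0.7984 Ω
V = IR = 22.5 × 0.7984 = 18.0 V

18.0 V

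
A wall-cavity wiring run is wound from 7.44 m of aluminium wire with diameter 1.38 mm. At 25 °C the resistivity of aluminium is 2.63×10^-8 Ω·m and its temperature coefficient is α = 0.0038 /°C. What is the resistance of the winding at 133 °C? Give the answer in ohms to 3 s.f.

0.185 Ω

A = π(d/2)² = π(6.9000e-04 m)² = 1.496e-06 m²
R₍25°C₎ = ρL/A = (2.63×10^-8)(7.44)/(1.496e-06) = 0.1308 Ω
R = R₀(1 + αΔT) = 0.1308(1 + 0.0038×108) = 0.185 Ω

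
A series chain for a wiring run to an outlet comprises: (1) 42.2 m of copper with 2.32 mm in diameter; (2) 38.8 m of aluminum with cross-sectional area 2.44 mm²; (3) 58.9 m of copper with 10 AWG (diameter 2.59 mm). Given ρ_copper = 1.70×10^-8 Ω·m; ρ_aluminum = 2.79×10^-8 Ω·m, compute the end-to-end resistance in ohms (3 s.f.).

Seg 1: A = π(d/2)² = π(1.1600e-03 m)² = 4.227e-06 m²
R_1 = (1.70×10^-8)(42.2)/(4.227e-06) = 0.1697 Ω
Seg 2: A = 2.44 mm² = 2.440e-06 m²
R_2 = (2.79×10^-8)(38.8)/(2.440e-06) = 0.4437 Ω
Seg 3: A = π(2.59/2 mm)² = π(1.2950e-03 m)² = 5.269e-06 m²
R_3 = (1.70×10^-8)(58.9)/(5.269e-06) = 0.1901 Ω
R_total = R_1 + R_2 + R_3 = 0.803 Ω

0.803 Ω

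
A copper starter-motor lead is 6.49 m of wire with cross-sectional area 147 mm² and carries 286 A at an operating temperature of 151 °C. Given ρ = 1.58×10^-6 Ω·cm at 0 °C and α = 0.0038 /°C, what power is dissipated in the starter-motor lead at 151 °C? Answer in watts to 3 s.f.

ρ = 1.58×10^-6 Ω·cm = 1.58×10^-8 Ω·m
A = 147 mm² = 1.470e-04 m²
R₍0₎ = ρL/A = (1.58×10^-8)(6.49)/(1.470e-04) = 6.976×10^-4 Ω
R₍151₎ = R₍0₎(1 + αΔT) = 6.976×10^-4 × (1 + 0.0038×151) = 0.001098 Ω
P = I²R = (286)² × 0.001098 = 89.8 W

89.8 W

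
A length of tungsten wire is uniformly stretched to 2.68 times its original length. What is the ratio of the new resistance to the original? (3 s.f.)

Volume constant ⇒ A' = A/k with k = 2.68. R' = ρ(kL)/(A/k) = k²R.
Factor = 7.18

7.18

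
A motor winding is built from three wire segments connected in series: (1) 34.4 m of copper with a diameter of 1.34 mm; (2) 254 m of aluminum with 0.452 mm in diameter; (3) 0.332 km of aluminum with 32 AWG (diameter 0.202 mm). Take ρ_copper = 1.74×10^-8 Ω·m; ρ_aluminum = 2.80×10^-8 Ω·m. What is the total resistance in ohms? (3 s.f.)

Seg 1: A = π(d/2)² = π(6.7000e-04 m)² = 1.410e-06 m²
R_1 = (1.74×10^-8)(34.4)/(1.410e-06) = 0.4244 Ω
Seg 2: A = π(d/2)² = π(2.2600e-04 m)² = 1.605e-07 m²
R_2 = (2.80×10^-8)(254)/(1.605e-07) = 44.32 Ω
Seg 3: A = π(0.202/2 mm)² = π(1.0100e-04 m)² = 3.205e-08 m²
R_3 = (2.80×10^-8)(332)/(3.205e-08) = 290.1 Ω
R_total = R_1 + R_2 + R_3 = 335 Ω

335 Ω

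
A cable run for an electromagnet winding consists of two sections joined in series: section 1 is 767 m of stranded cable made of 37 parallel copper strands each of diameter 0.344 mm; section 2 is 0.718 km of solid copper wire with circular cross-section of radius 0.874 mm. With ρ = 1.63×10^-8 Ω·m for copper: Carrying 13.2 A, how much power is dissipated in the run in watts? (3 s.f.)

1480 W

Section 1: A_strand = π(1.7200e-04)² = 9.294e-08 m²; R₁ = ρL/(N·A_s) = (1.63×10^-8)(767)/(37×9.294e-08) = 3.636 Ω
Section 2: A = πr² = π(8.7400e-04 m)² = 2.400e-06 m²
R₂ = (1.63×10^-8)(718)/(2.400e-06) = 4.877 Ω
R = R₁ + R₂ = 8.512 Ω
P = I²R = (13.2)² × 8.512 = 1480 W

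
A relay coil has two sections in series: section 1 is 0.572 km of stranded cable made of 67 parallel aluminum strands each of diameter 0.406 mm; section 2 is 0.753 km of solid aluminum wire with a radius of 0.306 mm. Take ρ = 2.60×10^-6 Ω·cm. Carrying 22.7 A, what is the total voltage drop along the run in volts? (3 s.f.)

ρ = 2.60×10^-6 Ω·cm = 2.60×10^-8 Ω·m
Section 1: A_strand = π(2.0300e-04)² = 1.295e-07 m²; R₁ = ρL/(N·A_s) = (2.60×10^-8)(572)/(67×1.295e-07) = 1.715 Ω
Section 2: A = πr² = π(3.0600e-04 m)² = 2.942e-07 m²
R₂ = (2.60×10^-8)(753)/(2.942e-07) = 66.55 Ω
R = R₁ + R₂ = 68.27 Ω
V = IR = 22.7 × 68.27 = 1550 V

1550 V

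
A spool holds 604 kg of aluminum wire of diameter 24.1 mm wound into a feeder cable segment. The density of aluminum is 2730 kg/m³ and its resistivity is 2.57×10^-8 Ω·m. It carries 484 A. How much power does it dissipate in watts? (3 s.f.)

6400 W

A = π(d/2)² = π(1.2050e-02 m)² = 4.5617e-04 m²
L = m/(density·A) = 604/(2730×4.5617e-04) = 485 m
R = ρL/A = (2.57×10^-8)(485)/(4.5617e-04) = 0.02732 Ω
P = I²R = (484)² × 0.02732 = 6400 W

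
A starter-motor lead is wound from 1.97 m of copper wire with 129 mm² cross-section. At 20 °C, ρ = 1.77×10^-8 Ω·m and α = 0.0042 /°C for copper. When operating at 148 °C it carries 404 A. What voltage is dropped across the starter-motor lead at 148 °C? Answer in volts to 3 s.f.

A = 129 mm² = 1.290e-04 m²
R₍20₎ = ρL/A = (1.77×10^-8)(1.97)/(1.290e-04) = 2.703×10^-4 Ω
R₍148₎ = R₍20₎(1 + αΔT) = 2.703×10^-4 × (1 + 0.0042×128) = 4.156×10^-4 Ω
V = IR = 404 × 4.156×10^-4 = 0.168 V

0.168 V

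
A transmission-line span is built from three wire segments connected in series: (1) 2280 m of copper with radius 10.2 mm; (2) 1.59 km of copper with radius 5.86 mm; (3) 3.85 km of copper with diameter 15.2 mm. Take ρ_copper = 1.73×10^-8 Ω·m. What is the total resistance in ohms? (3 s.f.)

Seg 1: A = πr² = π(1.0200e-02 m)² = 3.269e-04 m²
R_1 = (1.73×10^-8)(2280)/(3.269e-04) = 0.1207 Ω
Seg 2: A = πr² = π(5.8600e-03 m)² = 1.079e-04 m²
R_2 = (1.73×10^-8)(1590)/(1.079e-04) = 0.255 Ω
Seg 3: A = π(d/2)² = π(7.6000e-03 m)² = 1.815e-04 m²
R_3 = (1.73×10^-8)(3850)/(1.815e-04) = 0.3671 Ω
R_total = R_1 + R_2 + R_3 = 0.743 Ω

0.743 Ω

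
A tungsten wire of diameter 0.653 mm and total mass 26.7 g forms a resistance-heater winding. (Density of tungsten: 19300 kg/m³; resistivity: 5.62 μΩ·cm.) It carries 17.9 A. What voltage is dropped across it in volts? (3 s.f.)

12.4 V

ρ = 5.62 μΩ·cm = 5.62×10^-8 Ω·m
A = π(d/2)² = π(3.2650e-04 m)² = 3.3490e-07 m²
L = m/(density·A) = 0.0267/(19300×3.3490e-07) = 4.131 m
R = ρL/A = (5.62×10^-8)(4.131)/(3.3490e-07) = 0.6932 Ω
V = IR = 17.9 × 0.6932 = 12.4 V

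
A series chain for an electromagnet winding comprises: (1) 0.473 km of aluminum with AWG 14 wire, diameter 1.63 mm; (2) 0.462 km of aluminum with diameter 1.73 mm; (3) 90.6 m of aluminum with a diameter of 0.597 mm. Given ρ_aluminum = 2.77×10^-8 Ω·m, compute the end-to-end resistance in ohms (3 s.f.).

Seg 1: A = π(1.63/2 mm)² = π(8.1500e-04 m)² = 2.087e-06 m²
R_1 = (2.77×10^-8)(473)/(2.087e-06) = 6.279 Ω
Seg 2: A = π(d/2)² = π(8.6500e-04 m)² = 2.351e-06 m²
R_2 = (2.77×10^-8)(462)/(2.351e-06) = 5.444 Ω
Seg 3: A = π(d/2)² = π(2.9850e-04 m)² = 2.799e-07 m²
R_3 = (2.77×10^-8)(90.6)/(2.799e-07) = 8.965 Ω
R_total = R_1 + R_2 + R_3 = 20.7 Ω

20.7 Ω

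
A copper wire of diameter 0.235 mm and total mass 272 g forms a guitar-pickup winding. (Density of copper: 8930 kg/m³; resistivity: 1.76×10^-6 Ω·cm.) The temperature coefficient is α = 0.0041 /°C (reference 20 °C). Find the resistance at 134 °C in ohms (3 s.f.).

ρ = 1.76×10^-6 Ω·cm = 1.76×10^-8 Ω·m
A = π(d/2)² = π(1.1750e-04 m)² = 4.3374e-08 m²
L = m/(density·A) = 0.272/(8930×4.3374e-08) = 702.3 m
R = ρL/A = (1.76×10^-8)(702.3)/(4.3374e-08) = 285 Ω
R(134 °C) = 285 × (1 + 0.0041×114) = 418 Ω

418 Ω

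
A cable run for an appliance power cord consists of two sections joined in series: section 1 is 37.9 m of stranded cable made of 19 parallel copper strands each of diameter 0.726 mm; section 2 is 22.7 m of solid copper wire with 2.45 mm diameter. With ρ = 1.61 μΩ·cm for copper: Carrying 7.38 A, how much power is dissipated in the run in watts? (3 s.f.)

8.45 W

ρ = 1.61 μΩ·cm = 1.61×10^-8 Ω·m
Section 1: A_strand = π(3.6300e-04)² = 4.140e-07 m²; R₁ = ρL/(N·A_s) = (1.61×10^-8)(37.9)/(19×4.140e-07) = 0.07758 Ω
Section 2: A = π(d/2)² = π(1.2250e-03 m)² = 4.714e-06 m²
R₂ = (1.61×10^-8)(22.7)/(4.714e-06) = 0.07752 Ω
R = R₁ + R₂ = 0.1551 Ω
P = I²R = (7.38)² × 0.1551 = 8.45 W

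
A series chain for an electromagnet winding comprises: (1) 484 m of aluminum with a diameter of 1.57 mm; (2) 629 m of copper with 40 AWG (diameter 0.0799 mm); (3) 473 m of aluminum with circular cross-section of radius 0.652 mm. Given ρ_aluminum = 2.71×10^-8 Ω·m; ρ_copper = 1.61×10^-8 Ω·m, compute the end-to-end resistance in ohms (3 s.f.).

2040 Ω

Seg 1: A = π(d/2)² = π(7.8500e-04 m)² = 1.936e-06 m²
R_1 = (2.71×10^-8)(484)/(1.936e-06) = 6.775 Ω
Seg 2: A = π(0.0799/2 mm)² = π(3.9950e-05 m)² = 5.014e-09 m²
R_2 = (1.61×10^-8)(629)/(5.014e-09) = 2020 Ω
Seg 3: A = πr² = π(6.5200e-04 m)² = 1.336e-06 m²
R_3 = (2.71×10^-8)(473)/(1.336e-06) = 9.598 Ω
R_total = R_1 + R_2 + R_3 = 2040 Ω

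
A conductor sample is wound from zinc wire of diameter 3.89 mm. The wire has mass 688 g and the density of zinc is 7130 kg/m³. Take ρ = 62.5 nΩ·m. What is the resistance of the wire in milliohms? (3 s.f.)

42.7 mΩ

ρ = 62.5 nΩ·m = 6.25×10^-8 Ω·m
A = π(d/2)² = π(1.9450e-03 m)² = 1.1885e-05 m²
L = m/(density·A) = 0.688/(7130×1.1885e-05) = 8.119 m
R = ρL/A = (6.25×10^-8)(8.119)/(1.1885e-05) = 42.7 mΩ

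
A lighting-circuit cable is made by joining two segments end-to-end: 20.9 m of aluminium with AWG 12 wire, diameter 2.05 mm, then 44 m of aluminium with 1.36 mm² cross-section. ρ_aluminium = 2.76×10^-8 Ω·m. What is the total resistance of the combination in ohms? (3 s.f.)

Segment 1: A = π(2.05/2 mm)² = π(1.0250e-03 m)² = 3.301e-06 m²
R₁ = ρL/A = (2.76×10^-8)(20.9)/(3.301e-06) = 0.1748 Ω
Segment 2: A = 1.36 mm² = 1.360e-06 m²
R₂ = (2.76×10^-8)(44)/(1.360e-06) = 0.8929 Ω
R = R₁ + R₂ = 1.07 Ω

1.07 Ω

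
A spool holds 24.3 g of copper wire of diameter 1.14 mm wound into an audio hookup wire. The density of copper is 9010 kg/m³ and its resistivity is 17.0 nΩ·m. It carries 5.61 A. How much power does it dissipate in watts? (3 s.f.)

1.39 W

ρ = 17.0 nΩ·m = 1.70×10^-8 Ω·m
A = π(d/2)² = π(5.7000e-04 m)² = 1.0207e-06 m²
L = m/(density·A) = 0.0243/(9010×1.0207e-06) = 2.642 m
R = ρL/A = (1.70×10^-8)(2.642)/(1.0207e-06) = 0.04401 Ω
P = I²R = (5.61)² × 0.04401 = 1.39 W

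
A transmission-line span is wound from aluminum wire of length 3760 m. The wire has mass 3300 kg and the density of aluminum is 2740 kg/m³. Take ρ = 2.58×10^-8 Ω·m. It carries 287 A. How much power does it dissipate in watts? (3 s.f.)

A = m/(density·L) = 3300/(2740×3760) = 3.2031e-04 m²
R = ρL/A = (2.58×10^-8)(3760)/(3.2031e-04) = 0.3029 Ω
P = I²R = (287)² × 0.3029 = 24900 W

24900 W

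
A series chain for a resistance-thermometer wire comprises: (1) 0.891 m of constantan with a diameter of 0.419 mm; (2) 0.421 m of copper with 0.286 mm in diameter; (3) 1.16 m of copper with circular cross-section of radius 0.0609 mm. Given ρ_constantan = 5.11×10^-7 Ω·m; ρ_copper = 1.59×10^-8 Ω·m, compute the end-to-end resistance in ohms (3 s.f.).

4.99 Ω

Seg 1: A = π(d/2)² = π(2.0950e-04 m)² = 1.379e-07 m²
R_1 = (5.11×10^-7)(0.891)/(1.379e-07) = 3.302 Ω
Seg 2: A = π(d/2)² = π(1.4300e-04 m)² = 6.424e-08 m²
R_2 = (1.59×10^-8)(0.421)/(6.424e-08) = 0.1042 Ω
Seg 3: A = πr² = π(6.0900e-05 m)² = 1.165e-08 m²
R_3 = (1.59×10^-8)(1.16)/(1.165e-08) = 1.583 Ω
R_total = R_1 + R_2 + R_3 = 4.99 Ω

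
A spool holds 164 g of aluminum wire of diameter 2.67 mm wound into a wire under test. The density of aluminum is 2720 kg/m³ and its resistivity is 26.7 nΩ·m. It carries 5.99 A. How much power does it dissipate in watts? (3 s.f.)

1.84 W

ρ = 26.7 nΩ·m = 2.67×10^-8 Ω·m
A = π(d/2)² = π(1.3350e-03 m)² = 5.5990e-06 m²
L = m/(density·A) = 0.164/(2720×5.5990e-06) = 10.77 m
R = ρL/A = (2.67×10^-8)(10.77)/(5.5990e-06) = 0.05135 Ω
P = I²R = (5.99)² × 0.05135 = 1.84 W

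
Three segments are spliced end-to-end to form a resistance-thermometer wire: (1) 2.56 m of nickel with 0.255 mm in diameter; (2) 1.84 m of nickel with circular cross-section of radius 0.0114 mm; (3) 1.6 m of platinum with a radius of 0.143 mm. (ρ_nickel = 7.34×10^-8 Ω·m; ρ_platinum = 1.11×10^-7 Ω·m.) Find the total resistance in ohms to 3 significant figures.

337 Ω

Seg 1: A = π(d/2)² = π(1.2750e-04 m)² = 5.107e-08 m²
R_1 = (7.34×10^-8)(2.56)/(5.107e-08) = 3.679 Ω
Seg 2: A = πr² = π(1.1400e-05 m)² = 4.083e-10 m²
R_2 = (7.34×10^-8)(1.84)/(4.083e-10) = 330.8 Ω
Seg 3: A = πr² = π(1.4300e-04 m)² = 6.424e-08 m²
R_3 = (1.11×10^-7)(1.6)/(6.424e-08) = 2.765 Ω
R_total = R_1 + R_2 + R_3 = 337 Ω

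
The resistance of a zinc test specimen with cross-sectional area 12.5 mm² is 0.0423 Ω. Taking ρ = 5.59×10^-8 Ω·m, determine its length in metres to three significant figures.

A = 12.5 mm² = 1.250e-05 m²
L = RA/ρ = (0.0423)(1.250e-05)/(5.59×10^-8) = 9.46 m

9.46 m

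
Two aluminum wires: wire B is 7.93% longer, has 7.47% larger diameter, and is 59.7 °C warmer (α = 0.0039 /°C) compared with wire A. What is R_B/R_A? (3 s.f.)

R ∝ ρL/d² with ρ ∝ (1+αΔT), so R_B/R_A = (1 + 7.93/100) × (1 + 7.47/100)⁻² × (1 + 0.0039×59.7)
= 1.079 × 0.8658 × 1.233 = 1.15

1.15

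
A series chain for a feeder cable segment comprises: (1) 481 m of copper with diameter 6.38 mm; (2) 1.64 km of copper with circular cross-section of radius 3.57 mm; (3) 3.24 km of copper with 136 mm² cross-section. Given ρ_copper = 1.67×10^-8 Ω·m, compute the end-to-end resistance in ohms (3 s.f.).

Seg 1: A = π(d/2)² = π(3.1900e-03 m)² = 3.197e-05 m²
R_1 = (1.67×10^-8)(481)/(3.197e-05) = 0.2513 Ω
Seg 2: A = πr² = π(3.5700e-03 m)² = 4.004e-05 m²
R_2 = (1.67×10^-8)(1640)/(4.004e-05) = 0.684 Ω
Seg 3: A = 136 mm² = 1.360e-04 m²
R_3 = (1.67×10^-8)(3240)/(1.360e-04) = 0.3979 Ω
R_total = R_1 + R_2 + R_3 = 1.33 Ω

1.33 Ω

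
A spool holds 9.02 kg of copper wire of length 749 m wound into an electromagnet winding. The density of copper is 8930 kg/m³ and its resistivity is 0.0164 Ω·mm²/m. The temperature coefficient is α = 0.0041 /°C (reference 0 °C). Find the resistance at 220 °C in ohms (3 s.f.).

ρ = 0.0164 Ω·mm²/m = 1.64×10^-8 Ω·m
A = m/(density·L) = 9.02/(8930×749) = 1.3486e-06 m²
R = ρL/A = (1.64×10^-8)(749)/(1.3486e-06) = 9.109 Ω
R(220 °C) = 9.109 × (1 + 0.0041×220) = 17.3 Ω

17.3 Ω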